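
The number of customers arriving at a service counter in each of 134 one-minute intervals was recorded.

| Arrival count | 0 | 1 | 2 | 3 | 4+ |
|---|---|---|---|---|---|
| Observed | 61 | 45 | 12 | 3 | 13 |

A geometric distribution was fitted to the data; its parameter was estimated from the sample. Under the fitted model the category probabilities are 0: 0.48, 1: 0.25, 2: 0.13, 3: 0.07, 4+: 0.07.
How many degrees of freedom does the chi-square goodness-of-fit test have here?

There are k = 5 categories and 1 parameter estimated from the data, so df = 5 − 1 − 1 = 3.

3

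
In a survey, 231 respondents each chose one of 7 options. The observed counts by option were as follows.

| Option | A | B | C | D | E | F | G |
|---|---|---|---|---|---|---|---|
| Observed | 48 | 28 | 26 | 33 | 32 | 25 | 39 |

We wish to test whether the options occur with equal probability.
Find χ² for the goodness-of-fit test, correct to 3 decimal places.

Expected count for each of the 7 categories: 231/7 = 33.
cat         O        E   (O−E)²/E
A          48       33     6.8182
B          28       33     0.7576
C          26       33     1.4848
D          33       33     0.0000
E          32       33     0.0303
F          25       33     1.9394
G          39       33     1.0909
Sum = 12.121

12.121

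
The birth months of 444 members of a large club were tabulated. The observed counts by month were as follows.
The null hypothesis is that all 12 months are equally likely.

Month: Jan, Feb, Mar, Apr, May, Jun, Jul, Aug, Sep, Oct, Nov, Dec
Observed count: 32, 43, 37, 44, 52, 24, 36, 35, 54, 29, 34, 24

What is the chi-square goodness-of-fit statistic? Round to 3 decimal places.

28.108

Under H₀ each category has probability 1/12, so each expected count is 444/12 = 37.
χ² = (32−37)²/37 + (43−37)²/37 + (37−37)²/37 + (44−37)²/37 + (52−37)²/37 + (24−37)²/37 + (36−37)²/37 + (35−37)²/37 + (54−37)²/37 + (29−37)²/37 + (34−37)²/37 + (24−37)²/37
   = 0.6757 + 0.9730 + 0.0000 + 1.3243 + 6.0811 + 4.5676 + 0.0270 + 0.1081 + 7.8108 + 1.7297 + 0.2432 + 4.5676
Sum = 28.108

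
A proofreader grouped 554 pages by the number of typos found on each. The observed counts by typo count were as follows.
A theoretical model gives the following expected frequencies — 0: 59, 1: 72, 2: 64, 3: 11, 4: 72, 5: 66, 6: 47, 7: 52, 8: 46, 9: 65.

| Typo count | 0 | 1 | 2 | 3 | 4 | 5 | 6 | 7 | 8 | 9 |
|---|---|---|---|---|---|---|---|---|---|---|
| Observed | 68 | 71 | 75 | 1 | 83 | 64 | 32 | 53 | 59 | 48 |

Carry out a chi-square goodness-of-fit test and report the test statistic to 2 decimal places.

0: (68 − 59)²/59 = 81/59 = 1.373
1: (71 − 72)²/72 = 1/72 = 0.014
2: (75 − 64)²/64 = 121/64 = 1.891
3: (1 − 11)²/11 = 100/11 = 9.091
4: (83 − 72)²/72 = 121/72 = 1.681
5: (64 − 66)²/66 = 4/66 = 0.061
6: (32 − 47)²/47 = 225/47 = 4.787
7: (53 − 52)²/52 = 1/52 = 0.019
8: (59 − 46)²/46 = 169/46 = 3.674
9: (48 − 65)²/65 = 289/65 = 4.446
Sum = 27.04

27.04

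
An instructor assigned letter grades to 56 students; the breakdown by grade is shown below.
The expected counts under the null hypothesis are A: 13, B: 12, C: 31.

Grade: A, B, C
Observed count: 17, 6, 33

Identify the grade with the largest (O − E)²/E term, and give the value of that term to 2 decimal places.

cat         O        E   (O−E)²/E
A          17       13      1.231
B           6       12      3.000
C          33       31      0.129
The largest term is for B: 3.00.

B, 3.00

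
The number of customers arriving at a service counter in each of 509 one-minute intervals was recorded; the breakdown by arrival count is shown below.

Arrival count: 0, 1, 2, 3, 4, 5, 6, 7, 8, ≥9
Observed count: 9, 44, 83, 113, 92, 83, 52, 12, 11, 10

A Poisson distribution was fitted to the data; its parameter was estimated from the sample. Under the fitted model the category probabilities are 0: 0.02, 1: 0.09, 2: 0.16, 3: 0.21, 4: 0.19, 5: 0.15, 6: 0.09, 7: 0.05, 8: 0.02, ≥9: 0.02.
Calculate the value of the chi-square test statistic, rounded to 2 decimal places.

9.41

Expected counts E_i = n·p_i: 509×0.02 = 10.18, 509×0.09 = 45.81, 509×0.16 = 81.44, 509×0.21 = 106.89, 509×0.19 = 96.71, 509×0.15 = 76.35, 509×0.09 = 45.81, 509×0.05 = 25.45, 509×0.02 = 10.18, 509×0.02 = 10.18.
cat         O        E   (O−E)²/E
0           9    10.18      0.137
1          44    45.81      0.072
2          83    81.44      0.030
3         113   106.89      0.349
4          92    96.71      0.229
5          83    76.35      0.579
6          52    45.81      0.836
7          12    25.45      7.108
8          11    10.18      0.066
≥9         10    10.18      0.003
Sum = 9.41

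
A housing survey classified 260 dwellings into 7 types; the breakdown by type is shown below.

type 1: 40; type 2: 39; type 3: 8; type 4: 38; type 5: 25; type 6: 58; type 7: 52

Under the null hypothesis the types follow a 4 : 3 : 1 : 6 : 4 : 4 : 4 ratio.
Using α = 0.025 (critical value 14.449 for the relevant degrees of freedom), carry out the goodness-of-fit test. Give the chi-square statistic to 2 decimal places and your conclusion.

Ratio total = 26. Expected counts: 260×4/26 = 40, 260×3/26 = 30, 260×1/26 = 10, 260×6/26 = 60, 260×4/26 = 40, 260×4/26 = 40, 260×4/26 = 40.
type 1: (40 − 40)²/40 = 0/40 = 0.000
type 2: (39 − 30)²/30 = 81/30 = 2.700
type 3: (8 − 10)²/10 = 4/10 = 0.400
type 4: (38 − 60)²/60 = 484/60 = 8.067
type 5: (25 − 40)²/40 = 225/40 = 5.625
type 6: (58 − 40)²/40 = 324/40 = 8.100
type 7: (52 − 40)²/40 = 144/40 = 3.600
Sum = 28.49
df = 6. Since 28.49 > 14.449, we reject H₀.

28.49; reject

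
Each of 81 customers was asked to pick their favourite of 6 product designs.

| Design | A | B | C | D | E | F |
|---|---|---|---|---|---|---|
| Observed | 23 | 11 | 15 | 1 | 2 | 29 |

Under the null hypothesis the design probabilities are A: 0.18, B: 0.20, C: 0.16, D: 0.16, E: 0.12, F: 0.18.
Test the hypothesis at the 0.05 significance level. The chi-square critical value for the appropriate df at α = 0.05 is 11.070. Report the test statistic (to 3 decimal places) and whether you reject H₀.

Expected counts E_i = n·p_i: 81×0.18 = 14.58, 81×0.20 = 16.2, 81×0.16 = 12.96, 81×0.16 = 12.96, 81×0.12 = 9.72, 81×0.18 = 14.58.
cat         O        E   (O−E)²/E
A          23    14.58     4.8626
B          11     16.2     1.6691
C          15    12.96     0.3211
D           1    12.96    11.0372
E           2     9.72     6.1315
F          29    14.58    14.2618
Sum = 38.283
df = 5. Since 38.283 > 11.070, we reject H₀.

38.283; reject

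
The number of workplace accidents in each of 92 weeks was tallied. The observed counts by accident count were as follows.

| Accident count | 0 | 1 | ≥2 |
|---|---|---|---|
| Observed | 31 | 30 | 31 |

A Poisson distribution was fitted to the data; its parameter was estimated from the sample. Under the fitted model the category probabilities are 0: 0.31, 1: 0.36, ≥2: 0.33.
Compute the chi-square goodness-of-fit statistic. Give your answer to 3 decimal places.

0.523

Expected counts E_i = n·p_i: 92×0.31 = 28.52, 92×0.36 = 33.12, 92×0.33 = 30.36.
0: (31 − 28.52)²/28.52 = 6.1504/28.52 = 0.2157
1: (30 − 33.12)²/33.12 = 9.7344/33.12 = 0.2939
≥2: (31 − 30.36)²/30.36 = 0.4096/30.36 = 0.0135
Sum = 0.523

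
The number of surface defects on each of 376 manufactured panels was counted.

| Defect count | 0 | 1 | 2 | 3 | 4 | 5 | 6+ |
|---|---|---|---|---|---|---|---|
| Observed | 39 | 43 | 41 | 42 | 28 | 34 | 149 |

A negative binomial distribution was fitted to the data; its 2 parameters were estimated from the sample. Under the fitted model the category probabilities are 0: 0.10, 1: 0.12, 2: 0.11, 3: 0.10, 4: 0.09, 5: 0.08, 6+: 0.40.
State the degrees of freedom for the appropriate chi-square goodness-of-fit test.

4

There are k = 7 categories and 2 parameters estimated from the data, so df = 7 − 1 − 2 = 4.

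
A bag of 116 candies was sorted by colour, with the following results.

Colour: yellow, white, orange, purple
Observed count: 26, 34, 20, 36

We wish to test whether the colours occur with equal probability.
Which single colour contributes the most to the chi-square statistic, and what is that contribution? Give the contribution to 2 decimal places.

orange, 2.79

Expected count for each of the 4 categories: 116/4 = 29.
cat         O        E   (O−E)²/E
yellow     26       29      0.310
white      34       29      0.862
orange     20       29      2.793
purple     36       29      1.690
The largest term is for orange: 2.79.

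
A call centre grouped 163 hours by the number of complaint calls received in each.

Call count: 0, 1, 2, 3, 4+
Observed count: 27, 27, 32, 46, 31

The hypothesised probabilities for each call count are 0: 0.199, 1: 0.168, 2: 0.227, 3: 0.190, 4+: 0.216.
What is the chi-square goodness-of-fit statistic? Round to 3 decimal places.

9.390

Expected counts E_i = n·p_i: 163×0.199 = 32.437, 163×0.168 = 27.384, 163×0.227 = 37.001, 163×0.190 = 30.97, 163×0.216 = 35.208.
0: (27 − 32.437)²/32.437 = 29.560969/32.437 = 0.9113
1: (27 − 27.384)²/27.384 = 0.147456/27.384 = 0.0054
2: (32 − 37.001)²/37.001 = 25.010001/37.001 = 0.6759
3: (46 − 30.97)²/30.97 = 225.9009/30.97 = 7.2942
4+: (31 − 35.208)²/35.208 = 17.707264/35.208 = 0.5029
Sum = 9.390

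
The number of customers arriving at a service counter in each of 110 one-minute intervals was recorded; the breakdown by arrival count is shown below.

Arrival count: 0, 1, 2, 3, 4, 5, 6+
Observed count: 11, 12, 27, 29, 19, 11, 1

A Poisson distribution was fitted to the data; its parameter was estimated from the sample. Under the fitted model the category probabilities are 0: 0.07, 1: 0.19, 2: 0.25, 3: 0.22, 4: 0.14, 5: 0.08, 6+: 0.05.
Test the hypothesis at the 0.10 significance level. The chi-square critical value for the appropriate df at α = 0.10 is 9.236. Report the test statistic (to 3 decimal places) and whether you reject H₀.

11.239; reject

Expected counts E_i = n·p_i: 110×0.07 = 7.7, 110×0.19 = 20.9, 110×0.25 = 27.5, 110×0.22 = 24.2, 110×0.14 = 15.4, 110×0.08 = 8.8, 110×0.05 = 5.5.
cat         O        E   (O−E)²/E
0          11      7.7     1.4143
1          12     20.9     3.7900
2          27     27.5     0.0091
3          29     24.2     0.9521
4          19     15.4     0.8416
5          11      8.8     0.5500
6+          1      5.5     3.6818
Sum = 11.239
df = 5. Since 11.239 > 9.236, we reject H₀.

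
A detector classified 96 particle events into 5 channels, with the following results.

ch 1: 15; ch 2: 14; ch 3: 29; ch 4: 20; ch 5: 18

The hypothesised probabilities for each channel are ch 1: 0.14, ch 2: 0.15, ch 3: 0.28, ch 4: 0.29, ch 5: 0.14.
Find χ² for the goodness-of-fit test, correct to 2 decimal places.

4.11

Expected counts E_i = n·p_i: 96×0.14 = 13.44, 96×0.15 = 14.4, 96×0.28 = 26.88, 96×0.29 = 27.84, 96×0.14 = 13.44.
χ² = (15−13.44)²/13.44 + (14−14.4)²/14.4 + (29−26.88)²/26.88 + (20−27.84)²/27.84 + (18−13.44)²/13.44
   = 0.181 + 0.011 + 0.167 + 2.208 + 1.547
Sum = 4.11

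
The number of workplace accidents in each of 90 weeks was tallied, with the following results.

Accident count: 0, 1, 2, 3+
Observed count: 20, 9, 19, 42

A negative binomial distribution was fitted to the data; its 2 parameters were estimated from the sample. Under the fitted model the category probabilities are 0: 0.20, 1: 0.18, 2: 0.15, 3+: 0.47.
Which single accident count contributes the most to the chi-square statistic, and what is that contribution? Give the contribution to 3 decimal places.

Expected counts E_i = n·p_i: 90×0.20 = 18, 90×0.18 = 16.2, 90×0.15 = 13.5, 90×0.47 = 42.3.
χ² = (20−18)²/18 + (9−16.2)²/16.2 + (19−13.5)²/13.5 + (42−42.3)²/42.3
   = 0.2222 + 3.2000 + 2.2407 + 0.0021
The largest term is for 1: 3.200.

1, 3.200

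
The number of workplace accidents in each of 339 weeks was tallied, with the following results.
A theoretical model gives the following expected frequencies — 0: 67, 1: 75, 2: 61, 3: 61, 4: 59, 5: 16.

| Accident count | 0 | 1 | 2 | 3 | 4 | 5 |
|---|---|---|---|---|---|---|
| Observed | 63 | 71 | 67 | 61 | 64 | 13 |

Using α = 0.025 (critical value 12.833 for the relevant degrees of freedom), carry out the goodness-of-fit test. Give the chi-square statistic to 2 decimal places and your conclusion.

2.03; do not reject

0: (63 − 67)²/67 = 16/67 = 0.239
1: (71 − 75)²/75 = 16/75 = 0.213
2: (67 − 61)²/61 = 36/61 = 0.590
3: (61 − 61)²/61 = 0/61 = 0.000
4: (64 − 59)²/59 = 25/59 = 0.424
5: (13 − 16)²/16 = 9/16 = 0.563
Sum = 2.03
df = 5. Since 2.03 < 12.833, we do not reject H₀.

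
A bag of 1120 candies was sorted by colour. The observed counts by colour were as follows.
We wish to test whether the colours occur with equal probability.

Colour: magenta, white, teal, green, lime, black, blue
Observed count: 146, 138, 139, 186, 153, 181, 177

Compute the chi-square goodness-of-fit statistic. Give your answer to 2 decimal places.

Under H₀ each category has probability 1/7, so each expected count is 1120/7 = 160.
magenta: (146 − 160)²/160 = 196/160 = 1.225
white: (138 − 160)²/160 = 484/160 = 3.025
teal: (139 − 160)²/160 = 441/160 = 2.756
green: (186 − 160)²/160 = 676/160 = 4.225
lime: (153 − 160)²/160 = 49/160 = 0.306
black: (181 − 160)²/160 = 441/160 = 2.756
blue: (177 − 160)²/160 = 289/160 = 1.806
Sum = 16.10

16.10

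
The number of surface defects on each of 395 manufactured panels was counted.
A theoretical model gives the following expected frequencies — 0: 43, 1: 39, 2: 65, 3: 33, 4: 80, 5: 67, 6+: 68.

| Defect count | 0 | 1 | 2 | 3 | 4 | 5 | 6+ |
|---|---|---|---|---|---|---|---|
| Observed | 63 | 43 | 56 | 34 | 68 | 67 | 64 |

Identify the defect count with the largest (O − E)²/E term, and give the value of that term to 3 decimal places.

χ² = (63−43)²/43 + (43−39)²/39 + (56−65)²/65 + (34−33)²/33 + (68−80)²/80 + (67−67)²/67 + (64−68)²/68
   = 9.3023 + 0.4103 + 1.2462 + 0.0303 + 1.8000 + 0.0000 + 0.2353
The largest term is for 0: 9.302.

0, 9.302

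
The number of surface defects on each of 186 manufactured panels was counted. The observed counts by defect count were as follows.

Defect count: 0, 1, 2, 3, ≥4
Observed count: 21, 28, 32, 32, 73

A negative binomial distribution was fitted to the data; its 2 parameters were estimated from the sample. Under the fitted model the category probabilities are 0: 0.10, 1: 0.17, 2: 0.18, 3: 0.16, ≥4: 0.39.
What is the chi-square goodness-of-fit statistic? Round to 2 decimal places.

Expected counts E_i = n·p_i: 186×0.10 = 18.6, 186×0.17 = 31.62, 186×0.18 = 33.48, 186×0.16 = 29.76, 186×0.39 = 72.54.
χ² = (21−18.6)²/18.6 + (28−31.62)²/31.62 + (32−33.48)²/33.48 + (32−29.76)²/29.76 + (73−72.54)²/72.54
   = 0.310 + 0.414 + 0.065 + 0.169 + 0.003
Sum = 0.96

0.96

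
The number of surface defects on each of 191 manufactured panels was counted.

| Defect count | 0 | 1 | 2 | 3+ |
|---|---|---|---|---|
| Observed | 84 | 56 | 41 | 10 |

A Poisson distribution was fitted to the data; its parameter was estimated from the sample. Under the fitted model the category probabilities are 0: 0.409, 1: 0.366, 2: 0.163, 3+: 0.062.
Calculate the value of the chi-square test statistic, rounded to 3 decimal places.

6.623

Expected counts E_i = n·p_i: 191×0.409 = 78.119, 191×0.366 = 69.906, 191×0.163 = 31.133, 191×0.062 = 11.842.
χ² = (84−78.119)²/78.119 + (56−69.906)²/69.906 + (41−31.133)²/31.133 + (10−11.842)²/11.842
   = 0.4427 + 2.7662 + 3.1272 + 0.2865
Sum = 6.623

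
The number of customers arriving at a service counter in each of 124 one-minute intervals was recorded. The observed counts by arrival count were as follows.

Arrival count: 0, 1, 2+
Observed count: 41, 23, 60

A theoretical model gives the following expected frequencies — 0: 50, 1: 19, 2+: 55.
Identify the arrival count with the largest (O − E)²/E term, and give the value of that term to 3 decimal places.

0: (41 − 50)²/50 = 81/50 = 1.6200
1: (23 − 19)²/19 = 16/19 = 0.8421
2+: (60 − 55)²/55 = 25/55 = 0.4545
The largest term is for 0: 1.620.

0, 1.620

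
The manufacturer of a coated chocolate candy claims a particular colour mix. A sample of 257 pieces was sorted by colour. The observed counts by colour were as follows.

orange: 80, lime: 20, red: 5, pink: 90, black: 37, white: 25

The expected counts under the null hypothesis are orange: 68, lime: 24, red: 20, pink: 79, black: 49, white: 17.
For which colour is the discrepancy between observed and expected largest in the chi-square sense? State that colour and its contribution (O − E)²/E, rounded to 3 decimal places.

red, 11.250

orange: (80 − 68)²/68 = 144/68 = 2.1176
lime: (20 − 24)²/24 = 16/24 = 0.6667
red: (5 − 20)²/20 = 225/20 = 11.2500
pink: (90 − 79)²/79 = 121/79 = 1.5316
black: (37 − 49)²/49 = 144/49 = 2.9388
white: (25 − 17)²/17 = 64/17 = 3.7647
The largest term is for red: 11.250.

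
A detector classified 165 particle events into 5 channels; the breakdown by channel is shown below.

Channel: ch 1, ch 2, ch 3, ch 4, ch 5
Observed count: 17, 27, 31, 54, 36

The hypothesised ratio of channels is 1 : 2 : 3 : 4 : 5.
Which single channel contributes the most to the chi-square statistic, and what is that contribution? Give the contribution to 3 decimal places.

ch 5, 6.564

Ratio total = 15. Expected counts: 165×1/15 = 11, 165×2/15 = 22, 165×3/15 = 33, 165×4/15 = 44, 165×5/15 = 55.
χ² = (17−11)²/11 + (27−22)²/22 + (31−33)²/33 + (54−44)²/44 + (36−55)²/55
   = 3.2727 + 1.1364 + 0.1212 + 2.2727 + 6.5636
The largest term is for ch 5: 6.564.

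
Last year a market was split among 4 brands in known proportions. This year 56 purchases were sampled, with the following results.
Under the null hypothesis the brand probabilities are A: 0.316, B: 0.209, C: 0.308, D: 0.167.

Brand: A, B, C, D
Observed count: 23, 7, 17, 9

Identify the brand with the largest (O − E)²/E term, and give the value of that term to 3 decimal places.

B, 1.891

Expected counts E_i = n·p_i: 56×0.316 = 17.696, 56×0.209 = 11.704, 56×0.308 = 17.248, 56×0.167 = 9.352.
A: (23 − 17.696)²/17.696 = 28.132416/17.696 = 1.5898
B: (7 − 11.704)²/11.704 = 22.127616/11.704 = 1.8906
C: (17 − 17.248)²/17.248 = 0.061504/17.248 = 0.0036
D: (9 − 9.352)²/9.352 = 0.123904/9.352 = 0.0132
The largest term is for B: 1.891.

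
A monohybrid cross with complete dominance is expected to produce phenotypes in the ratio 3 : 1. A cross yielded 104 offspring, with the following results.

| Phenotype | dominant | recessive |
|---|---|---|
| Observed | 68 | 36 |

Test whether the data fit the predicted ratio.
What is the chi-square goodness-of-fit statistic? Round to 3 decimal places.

Ratio total = 4. Expected counts: 104×3/4 = 78, 104×1/4 = 26.
χ² = (68−78)²/78 + (36−26)²/26
   = 1.2821 + 3.8462
Sum = 5.128

5.128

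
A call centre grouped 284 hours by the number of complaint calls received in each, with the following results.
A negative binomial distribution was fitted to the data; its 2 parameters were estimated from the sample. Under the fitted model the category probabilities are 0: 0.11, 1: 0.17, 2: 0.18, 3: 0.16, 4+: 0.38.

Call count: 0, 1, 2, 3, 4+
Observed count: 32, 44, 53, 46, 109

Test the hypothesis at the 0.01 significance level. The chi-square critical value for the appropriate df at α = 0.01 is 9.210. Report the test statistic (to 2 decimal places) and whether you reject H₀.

0.48; do not reject

Expected counts E_i = n·p_i: 284×0.11 = 31.24, 284×0.17 = 48.28, 284×0.18 = 51.12, 284×0.16 = 45.44, 284×0.38 = 107.92.
0: (32 − 31.24)²/31.24 = 0.5776/31.24 = 0.018
1: (44 − 48.28)²/48.28 = 18.3184/48.28 = 0.379
2: (53 − 51.12)²/51.12 = 3.5344/51.12 = 0.069
3: (46 − 45.44)²/45.44 = 0.3136/45.44 = 0.007
4+: (109 − 107.92)²/107.92 = 1.1664/107.92 = 0.011
Sum = 0.48
df = 2. Since 0.48 < 9.210, we do not reject H₀.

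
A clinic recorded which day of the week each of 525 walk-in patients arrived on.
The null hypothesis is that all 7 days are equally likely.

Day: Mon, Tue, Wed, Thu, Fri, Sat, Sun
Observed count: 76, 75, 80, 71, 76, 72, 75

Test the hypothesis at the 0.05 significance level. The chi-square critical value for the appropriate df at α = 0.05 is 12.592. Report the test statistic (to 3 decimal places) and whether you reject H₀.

0.693; do not reject

Under H₀ each category has probability 1/7, so each expected count is 525/7 = 75.
χ² = (76−75)²/75 + (75−75)²/75 + (80−75)²/75 + (71−75)²/75 + (76−75)²/75 + (72−75)²/75 + (75−75)²/75
   = 0.0133 + 0.0000 + 0.3333 + 0.2133 + 0.0133 + 0.1200 + 0.0000
Sum = 0.693
df = 6. Since 0.693 < 12.592, we do not reject H₀.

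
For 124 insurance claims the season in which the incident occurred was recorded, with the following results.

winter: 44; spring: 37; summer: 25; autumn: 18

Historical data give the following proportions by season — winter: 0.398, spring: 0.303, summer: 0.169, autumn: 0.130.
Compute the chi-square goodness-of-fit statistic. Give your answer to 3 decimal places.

1.589

Expected counts E_i = n·p_i: 124×0.398 = 49.352, 124×0.303 = 37.572, 124×0.169 = 20.956, 124×0.130 = 16.12.
cat         O        E   (O−E)²/E
winter     44   49.352     0.5804
spring     37   37.572     0.0087
summer     25   20.956     0.7804
autumn     18    16.12     0.2193
Sum = 1.589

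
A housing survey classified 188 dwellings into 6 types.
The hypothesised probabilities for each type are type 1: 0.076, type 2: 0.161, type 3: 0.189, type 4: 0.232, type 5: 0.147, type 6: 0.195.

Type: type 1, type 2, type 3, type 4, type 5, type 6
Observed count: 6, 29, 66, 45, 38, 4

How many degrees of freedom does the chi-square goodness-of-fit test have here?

There are k = 6 categories and no parameters were estimated from the data, so df = 6 − 1 = 5.

5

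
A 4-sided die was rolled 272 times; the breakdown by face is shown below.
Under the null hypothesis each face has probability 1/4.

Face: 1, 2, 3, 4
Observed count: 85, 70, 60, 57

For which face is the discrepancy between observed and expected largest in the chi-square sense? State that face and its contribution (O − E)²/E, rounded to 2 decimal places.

Expected count for each of the 4 categories: 272/4 = 68.
1: (85 − 68)²/68 = 289/68 = 4.250
2: (70 − 68)²/68 = 4/68 = 0.059
3: (60 − 68)²/68 = 64/68 = 0.941
4: (57 − 68)²/68 = 121/68 = 1.779
The largest term is for 1: 4.25.

1, 4.25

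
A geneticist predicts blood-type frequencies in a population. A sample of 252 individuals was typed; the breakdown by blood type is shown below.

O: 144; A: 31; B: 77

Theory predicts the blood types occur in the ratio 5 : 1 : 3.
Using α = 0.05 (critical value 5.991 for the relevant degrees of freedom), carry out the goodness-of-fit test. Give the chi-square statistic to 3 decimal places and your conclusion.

1.019; do not reject

Ratio total = 9. Expected counts: 252×5/9 = 140, 252×1/9 = 28, 252×3/9 = 84.
O: (144 − 140)²/140 = 16/140 = 0.1143
A: (31 − 28)²/28 = 9/28 = 0.3214
B: (77 − 84)²/84 = 49/84 = 0.5833
Sum = 1.019
df = 2. Since 1.019 < 5.991, we do not reject H₀.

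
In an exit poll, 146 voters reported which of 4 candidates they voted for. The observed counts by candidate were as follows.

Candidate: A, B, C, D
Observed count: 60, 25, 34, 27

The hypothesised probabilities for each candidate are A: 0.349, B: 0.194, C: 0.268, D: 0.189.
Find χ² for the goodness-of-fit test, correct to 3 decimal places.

2.681

Expected counts E_i = n·p_i: 146×0.349 = 50.954, 146×0.194 = 28.324, 146×0.268 = 39.128, 146×0.189 = 27.594.
cat         O        E   (O−E)²/E
A          60   50.954     1.6060
B          25   28.324     0.3901
C          34   39.128     0.6721
D          27   27.594     0.0128
Sum = 2.681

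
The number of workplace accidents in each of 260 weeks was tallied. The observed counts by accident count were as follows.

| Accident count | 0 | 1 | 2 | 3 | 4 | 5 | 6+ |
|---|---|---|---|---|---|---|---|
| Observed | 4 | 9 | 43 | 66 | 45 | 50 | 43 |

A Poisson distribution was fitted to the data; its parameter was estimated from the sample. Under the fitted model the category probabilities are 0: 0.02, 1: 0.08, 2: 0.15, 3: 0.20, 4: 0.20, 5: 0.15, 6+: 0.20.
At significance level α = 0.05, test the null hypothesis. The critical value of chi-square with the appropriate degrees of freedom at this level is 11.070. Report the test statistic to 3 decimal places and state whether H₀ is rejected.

Expected counts E_i = n·p_i: 260×0.02 = 5.2, 260×0.08 = 20.8, 260×0.15 = 39, 260×0.20 = 52, 260×0.20 = 52, 260×0.15 = 39, 260×0.20 = 52.
0: (4 − 5.2)²/5.2 = 1.44/5.2 = 0.2769
1: (9 − 20.8)²/20.8 = 139.24/20.8 = 6.6942
2: (43 − 39)²/39 = 16/39 = 0.4103
3: (66 − 52)²/52 = 196/52 = 3.7692
4: (45 − 52)²/52 = 49/52 = 0.9423
5: (50 − 39)²/39 = 121/39 = 3.1026
6+: (43 − 52)²/52 = 81/52 = 1.5577
Sum = 16.753
df = 5. Since 16.753 > 11.070, we reject H₀.

16.753; reject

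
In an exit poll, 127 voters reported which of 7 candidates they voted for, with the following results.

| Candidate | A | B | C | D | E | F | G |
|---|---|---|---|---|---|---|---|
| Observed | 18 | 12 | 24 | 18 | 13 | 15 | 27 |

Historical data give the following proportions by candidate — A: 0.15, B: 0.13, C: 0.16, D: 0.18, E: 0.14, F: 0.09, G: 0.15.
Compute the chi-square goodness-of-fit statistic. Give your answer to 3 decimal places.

Expected counts E_i = n·p_i: 127×0.15 = 19.05, 127×0.13 = 16.51, 127×0.16 = 20.32, 127×0.18 = 22.86, 127×0.14 = 17.78, 127×0.09 = 11.43, 127×0.15 = 19.05.
cat         O        E   (O−E)²/E
A          18    19.05     0.0579
B          12    16.51     1.2320
C          24    20.32     0.6665
D          18    22.86     1.0332
E          13    17.78     1.2851
F          15    11.43     1.1150
G          27    19.05     3.3177
Sum = 8.707

8.707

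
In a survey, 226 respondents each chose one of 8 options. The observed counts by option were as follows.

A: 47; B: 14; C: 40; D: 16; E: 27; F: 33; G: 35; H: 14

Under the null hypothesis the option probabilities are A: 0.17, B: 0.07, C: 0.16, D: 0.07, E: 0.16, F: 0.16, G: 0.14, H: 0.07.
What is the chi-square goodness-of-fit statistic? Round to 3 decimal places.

Expected counts E_i = n·p_i: 226×0.17 = 38.42, 226×0.07 = 15.82, 226×0.16 = 36.16, 226×0.07 = 15.82, 226×0.16 = 36.16, 226×0.16 = 36.16, 226×0.14 = 31.64, 226×0.07 = 15.82.
A: (47 − 38.42)²/38.42 = 73.6164/38.42 = 1.9161
B: (14 − 15.82)²/15.82 = 3.3124/15.82 = 0.2094
C: (40 − 36.16)²/36.16 = 14.7456/36.16 = 0.4078
D: (16 − 15.82)²/15.82 = 0.0324/15.82 = 0.0020
E: (27 − 36.16)²/36.16 = 83.9056/36.16 = 2.3204
F: (33 − 36.16)²/36.16 = 9.9856/36.16 = 0.2762
G: (35 − 31.64)²/31.64 = 11.2896/31.64 = 0.3568
H: (14 − 15.82)²/15.82 = 3.3124/15.82 = 0.2094
Sum = 5.698

5.698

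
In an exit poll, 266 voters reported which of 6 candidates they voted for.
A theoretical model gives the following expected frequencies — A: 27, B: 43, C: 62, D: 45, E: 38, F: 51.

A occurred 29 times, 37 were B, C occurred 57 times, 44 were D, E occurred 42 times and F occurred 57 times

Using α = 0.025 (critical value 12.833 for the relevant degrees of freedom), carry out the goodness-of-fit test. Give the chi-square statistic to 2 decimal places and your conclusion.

χ² = (29−27)²/27 + (37−43)²/43 + (57−62)²/62 + (44−45)²/45 + (42−38)²/38 + (57−51)²/51
   = 0.148 + 0.837 + 0.403 + 0.022 + 0.421 + 0.706
Sum = 2.54
df = 5. Since 2.54 < 12.833, we do not reject H₀.

2.54; do not reject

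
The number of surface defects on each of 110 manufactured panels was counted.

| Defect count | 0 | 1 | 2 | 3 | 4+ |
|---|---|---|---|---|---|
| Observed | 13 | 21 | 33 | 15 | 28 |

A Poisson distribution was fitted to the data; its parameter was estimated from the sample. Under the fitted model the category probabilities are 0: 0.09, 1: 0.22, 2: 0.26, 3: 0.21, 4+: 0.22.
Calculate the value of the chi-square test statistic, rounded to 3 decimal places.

Expected counts E_i = n·p_i: 110×0.09 = 9.9, 110×0.22 = 24.2, 110×0.26 = 28.6, 110×0.21 = 23.1, 110×0.22 = 24.2.
cat         O        E   (O−E)²/E
0          13      9.9     0.9707
1          21     24.2     0.4231
2          33     28.6     0.6769
3          15     23.1     2.8403
4+         28     24.2     0.5967
Sum = 5.508

5.508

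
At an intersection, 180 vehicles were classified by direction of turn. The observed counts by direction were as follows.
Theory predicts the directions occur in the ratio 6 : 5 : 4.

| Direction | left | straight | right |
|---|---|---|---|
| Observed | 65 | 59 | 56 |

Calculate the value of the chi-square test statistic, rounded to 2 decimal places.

Ratio total = 15. Expected counts: 180×6/15 = 72, 180×5/15 = 60, 180×4/15 = 48.
cat           O        E   (O−E)²/E
left         65       72      0.681
straight     59       60      0.017
right        56       48      1.333
Sum = 2.03

2.03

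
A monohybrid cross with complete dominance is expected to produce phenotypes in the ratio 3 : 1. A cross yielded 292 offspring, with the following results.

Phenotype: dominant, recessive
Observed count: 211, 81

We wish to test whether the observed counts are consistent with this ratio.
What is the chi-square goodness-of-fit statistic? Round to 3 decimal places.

Ratio total = 4. Expected counts: 292×3/4 = 219, 292×1/4 = 73.
χ² = (211−219)²/219 + (81−73)²/73
   = 0.2922 + 0.8767
Sum = 1.169

1.169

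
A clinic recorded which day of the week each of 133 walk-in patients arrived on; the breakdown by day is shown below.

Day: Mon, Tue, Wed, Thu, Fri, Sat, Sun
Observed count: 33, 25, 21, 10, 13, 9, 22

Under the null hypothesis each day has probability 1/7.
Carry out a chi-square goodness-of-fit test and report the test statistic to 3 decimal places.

24.316

Expected count for each of the 7 categories: 133/7 = 19.
Mon: (33 − 19)²/19 = 196/19 = 10.3158
Tue: (25 − 19)²/19 = 36/19 = 1.8947
Wed: (21 − 19)²/19 = 4/19 = 0.2105
Thu: (10 − 19)²/19 = 81/19 = 4.2632
Fri: (13 − 19)²/19 = 36/19 = 1.8947
Sat: (9 − 19)²/19 = 100/19 = 5.2632
Sun: (22 − 19)²/19 = 9/19 = 0.4737
Sum = 24.316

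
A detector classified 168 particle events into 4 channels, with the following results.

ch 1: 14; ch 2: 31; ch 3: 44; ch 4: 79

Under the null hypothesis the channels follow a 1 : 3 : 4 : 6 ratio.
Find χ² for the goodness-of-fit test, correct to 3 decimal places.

Ratio total = 14. Expected counts: 168×1/14 = 12, 168×3/14 = 36, 168×4/14 = 48, 168×6/14 = 72.
cat         O        E   (O−E)²/E
ch 1       14       12     0.3333
ch 2       31       36     0.6944
ch 3       44       48     0.3333
ch 4       79       72     0.6806
Sum = 2.042

2.042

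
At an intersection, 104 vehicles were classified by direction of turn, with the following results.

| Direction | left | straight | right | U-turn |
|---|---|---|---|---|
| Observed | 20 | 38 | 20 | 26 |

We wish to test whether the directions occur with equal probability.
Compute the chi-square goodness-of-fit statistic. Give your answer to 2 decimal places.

8.31

Expected count for each of the 4 categories: 104/4 = 26.
cat           O        E   (O−E)²/E
left         20       26      1.385
straight     38       26      5.538
right        20       26      1.385
U-turn       26       26      0.000
Sum = 8.31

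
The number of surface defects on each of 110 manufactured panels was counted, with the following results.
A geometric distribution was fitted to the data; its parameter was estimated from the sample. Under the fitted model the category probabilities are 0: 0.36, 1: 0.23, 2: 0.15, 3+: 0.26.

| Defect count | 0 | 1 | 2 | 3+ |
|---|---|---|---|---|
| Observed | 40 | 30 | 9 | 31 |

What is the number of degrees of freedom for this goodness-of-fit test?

There are k = 4 categories and 1 parameter estimated from the data, so df = 4 − 1 − 1 = 2.

2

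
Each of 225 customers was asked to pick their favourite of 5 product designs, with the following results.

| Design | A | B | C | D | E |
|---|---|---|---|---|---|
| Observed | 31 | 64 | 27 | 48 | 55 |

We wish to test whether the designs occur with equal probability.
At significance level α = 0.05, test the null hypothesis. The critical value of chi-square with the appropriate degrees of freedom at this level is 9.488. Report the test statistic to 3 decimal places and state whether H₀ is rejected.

22.000; reject

Under H₀ each category has probability 1/5, so each expected count is 225/5 = 45.
χ² = (31−45)²/45 + (64−45)²/45 + (27−45)²/45 + (48−45)²/45 + (55−45)²/45
   = 4.3556 + 8.0222 + 7.2000 + 0.2000 + 2.2222
Sum = 22.000
df = 4. Since 22.000 > 9.488, we reject H₀.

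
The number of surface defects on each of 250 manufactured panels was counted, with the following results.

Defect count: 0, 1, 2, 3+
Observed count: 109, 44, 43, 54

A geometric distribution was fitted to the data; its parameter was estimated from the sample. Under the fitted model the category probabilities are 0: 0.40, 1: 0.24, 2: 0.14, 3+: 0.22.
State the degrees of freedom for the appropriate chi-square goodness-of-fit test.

There are k = 4 categories and 1 parameter estimated from the data, so df = 4 − 1 − 1 = 2.

2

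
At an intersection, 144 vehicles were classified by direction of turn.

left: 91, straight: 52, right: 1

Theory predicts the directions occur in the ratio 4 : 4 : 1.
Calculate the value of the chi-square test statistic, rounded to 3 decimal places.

Ratio total = 9. Expected counts: 144×4/9 = 64, 144×4/9 = 64, 144×1/9 = 16.
cat           O        E   (O−E)²/E
left         91       64    11.3906
straight     52       64     2.2500
right         1       16    14.0625
Sum = 27.703

27.703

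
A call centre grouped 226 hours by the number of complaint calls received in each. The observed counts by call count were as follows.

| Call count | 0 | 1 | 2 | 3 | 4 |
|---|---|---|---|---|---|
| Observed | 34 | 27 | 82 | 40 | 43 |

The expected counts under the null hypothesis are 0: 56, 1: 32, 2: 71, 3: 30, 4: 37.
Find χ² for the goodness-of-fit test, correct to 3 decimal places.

15.435

cat         O        E   (O−E)²/E
0          34       56     8.6429
1          27       32     0.7813
2          82       71     1.7042
3          40       30     3.3333
4          43       37     0.9730
Sum = 15.435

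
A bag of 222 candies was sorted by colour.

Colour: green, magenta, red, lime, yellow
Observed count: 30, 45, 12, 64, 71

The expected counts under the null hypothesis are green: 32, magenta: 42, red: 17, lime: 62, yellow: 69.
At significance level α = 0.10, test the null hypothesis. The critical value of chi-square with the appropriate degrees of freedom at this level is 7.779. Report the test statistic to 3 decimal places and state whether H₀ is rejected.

χ² = (30−32)²/32 + (45−42)²/42 + (12−17)²/17 + (64−62)²/62 + (71−69)²/69
   = 0.1250 + 0.2143 + 1.4706 + 0.0645 + 0.0580
Sum = 1.932
df = 4. Since 1.932 < 7.779, we do not reject H₀.

1.932; do not reject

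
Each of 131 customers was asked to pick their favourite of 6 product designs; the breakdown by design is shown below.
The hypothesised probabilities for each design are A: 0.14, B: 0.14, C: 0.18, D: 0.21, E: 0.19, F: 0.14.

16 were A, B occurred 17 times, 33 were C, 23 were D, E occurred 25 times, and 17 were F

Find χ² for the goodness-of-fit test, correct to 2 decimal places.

Expected counts E_i = n·p_i: 131×0.14 = 18.34, 131×0.14 = 18.34, 131×0.18 = 23.58, 131×0.21 = 27.51, 131×0.19 = 24.89, 131×0.14 = 18.34.
χ² = (16−18.34)²/18.34 + (17−18.34)²/18.34 + (33−23.58)²/23.58 + (23−27.51)²/27.51 + (25−24.89)²/24.89 + (17−18.34)²/18.34
   = 0.299 + 0.098 + 3.763 + 0.739 + 0.000 + 0.098
Sum = 5.00

5.00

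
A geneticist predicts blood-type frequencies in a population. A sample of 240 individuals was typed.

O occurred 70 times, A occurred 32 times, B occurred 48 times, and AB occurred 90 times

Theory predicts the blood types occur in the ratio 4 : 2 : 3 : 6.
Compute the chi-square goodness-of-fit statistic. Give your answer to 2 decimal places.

0.94

Ratio total = 15. Expected counts: 240×4/15 = 64, 240×2/15 = 32, 240×3/15 = 48, 240×6/15 = 96.
χ² = (70−64)²/64 + (32−32)²/32 + (48−48)²/48 + (90−96)²/96
   = 0.563 + 0.000 + 0.000 + 0.375
Sum = 0.94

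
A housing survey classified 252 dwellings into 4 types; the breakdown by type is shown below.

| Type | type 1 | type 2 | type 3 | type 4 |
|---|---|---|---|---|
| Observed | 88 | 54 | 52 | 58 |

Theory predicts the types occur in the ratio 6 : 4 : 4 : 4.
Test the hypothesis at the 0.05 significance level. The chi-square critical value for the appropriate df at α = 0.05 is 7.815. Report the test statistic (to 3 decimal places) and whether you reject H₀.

Ratio total = 18. Expected counts: 252×6/18 = 84, 252×4/18 = 56, 252×4/18 = 56, 252×4/18 = 56.
type 1: (88 − 84)²/84 = 16/84 = 0.1905
type 2: (54 − 56)²/56 = 4/56 = 0.0714
type 3: (52 − 56)²/56 = 16/56 = 0.2857
type 4: (58 − 56)²/56 = 4/56 = 0.0714
Sum = 0.619
df = 3. Since 0.619 < 7.815, we do not reject H₀.

0.619; do not reject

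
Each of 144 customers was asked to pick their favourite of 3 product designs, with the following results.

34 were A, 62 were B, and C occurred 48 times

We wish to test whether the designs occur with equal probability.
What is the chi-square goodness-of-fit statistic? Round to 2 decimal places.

Under H₀ each category has probability 1/3, so each expected count is 144/3 = 48.
A: (34 − 48)²/48 = 196/48 = 4.083
B: (62 − 48)²/48 = 196/48 = 4.083
C: (48 − 48)²/48 = 0/48 = 0.000
Sum = 8.17

8.17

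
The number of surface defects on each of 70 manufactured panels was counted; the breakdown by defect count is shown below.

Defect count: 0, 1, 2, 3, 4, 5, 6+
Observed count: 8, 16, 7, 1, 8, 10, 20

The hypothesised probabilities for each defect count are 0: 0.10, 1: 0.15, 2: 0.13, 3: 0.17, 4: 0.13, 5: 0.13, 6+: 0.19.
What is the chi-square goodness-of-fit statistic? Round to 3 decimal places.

Expected counts E_i = n·p_i: 70×0.10 = 7, 70×0.15 = 10.5, 70×0.13 = 9.1, 70×0.17 = 11.9, 70×0.13 = 9.1, 70×0.13 = 9.1, 70×0.19 = 13.3.
χ² = (8−7)²/7 + (16−10.5)²/10.5 + (7−9.1)²/9.1 + (1−11.9)²/11.9 + (8−9.1)²/9.1 + (10−9.1)²/9.1 + (20−13.3)²/13.3
   = 0.1429 + 2.8810 + 0.4846 + 9.9840 + 0.1330 + 0.0890 + 3.3752
Sum = 17.090

17.090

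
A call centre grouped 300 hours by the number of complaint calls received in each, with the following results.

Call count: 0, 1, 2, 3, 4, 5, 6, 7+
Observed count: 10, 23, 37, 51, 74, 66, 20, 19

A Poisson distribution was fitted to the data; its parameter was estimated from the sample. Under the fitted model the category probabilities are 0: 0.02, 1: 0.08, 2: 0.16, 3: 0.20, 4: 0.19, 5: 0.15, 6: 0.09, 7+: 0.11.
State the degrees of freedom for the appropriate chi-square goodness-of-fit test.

6

There are k = 8 categories and 1 parameter estimated from the data, so df = 8 − 1 − 1 = 6.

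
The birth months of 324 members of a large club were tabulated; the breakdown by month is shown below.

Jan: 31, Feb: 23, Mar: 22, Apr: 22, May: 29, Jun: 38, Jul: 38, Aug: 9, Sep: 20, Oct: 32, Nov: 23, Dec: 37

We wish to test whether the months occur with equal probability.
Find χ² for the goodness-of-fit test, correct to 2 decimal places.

Expected count for each of the 12 categories: 324/12 = 27.
cat         O        E   (O−E)²/E
Jan        31       27      0.593
Feb        23       27      0.593
Mar        22       27      0.926
Apr        22       27      0.926
May        29       27      0.148
Jun        38       27      4.481
Jul        38       27      4.481
Aug         9       27     12.000
Sep        20       27      1.815
Oct        32       27      0.926
Nov        23       27      0.593
Dec        37       27      3.704
Sum = 31.19

31.19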